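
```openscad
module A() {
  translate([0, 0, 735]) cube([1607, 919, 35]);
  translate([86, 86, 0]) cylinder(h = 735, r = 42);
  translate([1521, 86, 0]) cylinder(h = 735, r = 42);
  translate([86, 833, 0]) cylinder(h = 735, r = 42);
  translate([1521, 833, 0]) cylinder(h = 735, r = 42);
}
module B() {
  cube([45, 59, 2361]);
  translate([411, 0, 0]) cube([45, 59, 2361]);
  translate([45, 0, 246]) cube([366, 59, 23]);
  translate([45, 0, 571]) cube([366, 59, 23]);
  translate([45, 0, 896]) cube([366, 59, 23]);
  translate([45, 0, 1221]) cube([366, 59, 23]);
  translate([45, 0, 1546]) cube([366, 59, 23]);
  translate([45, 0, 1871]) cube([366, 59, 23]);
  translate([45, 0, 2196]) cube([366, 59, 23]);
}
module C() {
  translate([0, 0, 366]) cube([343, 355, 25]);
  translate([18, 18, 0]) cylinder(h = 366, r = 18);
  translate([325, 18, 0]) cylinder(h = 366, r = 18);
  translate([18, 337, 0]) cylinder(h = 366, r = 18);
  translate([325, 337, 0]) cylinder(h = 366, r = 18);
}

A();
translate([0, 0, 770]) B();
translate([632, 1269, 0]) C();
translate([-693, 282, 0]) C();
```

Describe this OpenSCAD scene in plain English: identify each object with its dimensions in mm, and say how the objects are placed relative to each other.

A is a table: top 1607 mm (x) × 919 mm (y), 35 mm thick, upper face at z = 770 mm, on four round legs of 84 mm diameter, each leg's bounding box inset 44 mm from the nearest pair of top edges, running from z = 0 to the bottom of the top.

B is a straight ladder. Two 45×59 mm vertical rails, 2361 mm tall, stand 456 mm apart (outside-to-outside) with their front faces coplanar on the −y side. 7 rungs, each 59 mm deep and 23 mm tall, span between the inner faces of the rails, front faces flush with the rails. The lowest rung's underside is at z = 246 mm and rungs are spaced 325 mm apart (underside to underside).

C is a simple wooden stool: a rectangular seat 343 mm (x) by 355 mm (y), 25 mm thick, top face at z = 391 mm, on four round legs, each 36 mm in diameter. The legs rest on z = 0, each leg's axis is inset half a diameter from the nearest pair of seat edges (so the leg's bounding box is flush with the corner).

The ladder is on top of the table. Two stools sit around the table at the +y, −x sides.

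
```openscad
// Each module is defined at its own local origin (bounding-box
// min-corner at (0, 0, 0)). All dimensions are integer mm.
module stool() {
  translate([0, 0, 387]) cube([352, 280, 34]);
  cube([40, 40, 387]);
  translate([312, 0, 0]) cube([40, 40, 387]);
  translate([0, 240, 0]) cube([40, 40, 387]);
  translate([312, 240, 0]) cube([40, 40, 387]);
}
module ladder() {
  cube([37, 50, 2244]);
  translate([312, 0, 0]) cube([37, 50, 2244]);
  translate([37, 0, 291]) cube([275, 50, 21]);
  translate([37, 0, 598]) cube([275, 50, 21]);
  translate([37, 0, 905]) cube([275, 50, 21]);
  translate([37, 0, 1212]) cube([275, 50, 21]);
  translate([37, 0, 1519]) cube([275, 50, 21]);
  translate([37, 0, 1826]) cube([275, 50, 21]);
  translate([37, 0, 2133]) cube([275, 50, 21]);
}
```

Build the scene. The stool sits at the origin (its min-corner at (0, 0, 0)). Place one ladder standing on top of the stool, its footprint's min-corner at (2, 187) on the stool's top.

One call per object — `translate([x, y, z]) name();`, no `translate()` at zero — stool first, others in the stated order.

stool();
translate([2, 187, 421]) ladder();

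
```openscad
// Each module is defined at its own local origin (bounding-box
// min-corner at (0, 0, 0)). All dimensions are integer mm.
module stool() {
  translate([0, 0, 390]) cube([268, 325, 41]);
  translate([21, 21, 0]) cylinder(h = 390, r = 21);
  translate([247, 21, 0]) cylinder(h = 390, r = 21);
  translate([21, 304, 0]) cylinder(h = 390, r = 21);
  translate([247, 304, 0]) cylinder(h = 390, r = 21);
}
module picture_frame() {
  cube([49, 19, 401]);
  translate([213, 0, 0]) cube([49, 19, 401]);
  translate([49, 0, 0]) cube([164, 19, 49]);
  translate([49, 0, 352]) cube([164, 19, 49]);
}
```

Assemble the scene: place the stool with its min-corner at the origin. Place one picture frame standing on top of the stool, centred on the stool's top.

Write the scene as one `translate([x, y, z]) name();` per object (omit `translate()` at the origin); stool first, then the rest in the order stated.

stool();
translate([3, 153, 431]) picture_frame();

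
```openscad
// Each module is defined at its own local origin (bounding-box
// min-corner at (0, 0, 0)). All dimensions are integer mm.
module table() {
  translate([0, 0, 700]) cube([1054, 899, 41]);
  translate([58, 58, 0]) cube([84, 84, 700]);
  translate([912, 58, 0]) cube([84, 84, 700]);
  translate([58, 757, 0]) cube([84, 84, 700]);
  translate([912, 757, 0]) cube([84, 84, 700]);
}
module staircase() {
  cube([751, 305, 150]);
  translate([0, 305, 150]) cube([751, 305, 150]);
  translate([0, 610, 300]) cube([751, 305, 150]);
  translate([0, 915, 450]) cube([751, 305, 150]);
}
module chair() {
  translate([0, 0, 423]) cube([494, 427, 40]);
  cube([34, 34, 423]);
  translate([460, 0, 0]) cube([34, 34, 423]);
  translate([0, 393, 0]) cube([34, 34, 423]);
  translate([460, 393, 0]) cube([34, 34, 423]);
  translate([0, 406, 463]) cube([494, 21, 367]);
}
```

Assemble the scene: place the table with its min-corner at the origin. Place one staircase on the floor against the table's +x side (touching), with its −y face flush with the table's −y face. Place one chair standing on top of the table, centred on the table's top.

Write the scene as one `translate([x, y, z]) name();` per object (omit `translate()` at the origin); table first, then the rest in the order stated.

table();
translate([1054, 0, 0]) staircase();
translate([280, 236, 741]) chair();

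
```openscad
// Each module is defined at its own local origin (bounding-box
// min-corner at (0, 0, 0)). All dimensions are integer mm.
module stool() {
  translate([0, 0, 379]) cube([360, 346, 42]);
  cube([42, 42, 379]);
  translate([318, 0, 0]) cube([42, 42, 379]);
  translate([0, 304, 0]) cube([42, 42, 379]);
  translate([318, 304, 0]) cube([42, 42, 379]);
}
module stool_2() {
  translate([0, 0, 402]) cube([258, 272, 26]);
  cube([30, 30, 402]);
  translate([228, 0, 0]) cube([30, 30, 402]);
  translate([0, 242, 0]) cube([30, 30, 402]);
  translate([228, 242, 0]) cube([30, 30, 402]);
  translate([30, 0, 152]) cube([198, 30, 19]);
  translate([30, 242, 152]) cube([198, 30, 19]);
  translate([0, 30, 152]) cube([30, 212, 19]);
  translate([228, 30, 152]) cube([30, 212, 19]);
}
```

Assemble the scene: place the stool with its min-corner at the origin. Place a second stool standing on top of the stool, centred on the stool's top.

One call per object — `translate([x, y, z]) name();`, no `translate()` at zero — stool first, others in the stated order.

stool();
translate([51, 37, 421]) stool_2();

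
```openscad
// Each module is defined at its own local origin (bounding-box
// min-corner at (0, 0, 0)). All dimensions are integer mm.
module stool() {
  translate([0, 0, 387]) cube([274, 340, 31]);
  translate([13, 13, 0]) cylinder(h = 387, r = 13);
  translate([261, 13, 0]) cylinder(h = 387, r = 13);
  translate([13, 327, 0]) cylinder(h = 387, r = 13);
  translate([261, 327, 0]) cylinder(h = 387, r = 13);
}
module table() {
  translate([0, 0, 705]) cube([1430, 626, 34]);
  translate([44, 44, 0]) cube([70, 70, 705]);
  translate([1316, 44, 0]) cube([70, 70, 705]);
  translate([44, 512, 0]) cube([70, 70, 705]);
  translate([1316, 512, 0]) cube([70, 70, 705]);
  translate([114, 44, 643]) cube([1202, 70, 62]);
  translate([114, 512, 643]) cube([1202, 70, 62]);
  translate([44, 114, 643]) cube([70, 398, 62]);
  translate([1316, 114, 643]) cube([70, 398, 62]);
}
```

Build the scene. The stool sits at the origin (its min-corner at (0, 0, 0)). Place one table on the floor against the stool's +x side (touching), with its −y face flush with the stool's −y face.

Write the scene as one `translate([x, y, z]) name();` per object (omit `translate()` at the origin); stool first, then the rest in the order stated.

stool();
translate([274, 0, 0]) table();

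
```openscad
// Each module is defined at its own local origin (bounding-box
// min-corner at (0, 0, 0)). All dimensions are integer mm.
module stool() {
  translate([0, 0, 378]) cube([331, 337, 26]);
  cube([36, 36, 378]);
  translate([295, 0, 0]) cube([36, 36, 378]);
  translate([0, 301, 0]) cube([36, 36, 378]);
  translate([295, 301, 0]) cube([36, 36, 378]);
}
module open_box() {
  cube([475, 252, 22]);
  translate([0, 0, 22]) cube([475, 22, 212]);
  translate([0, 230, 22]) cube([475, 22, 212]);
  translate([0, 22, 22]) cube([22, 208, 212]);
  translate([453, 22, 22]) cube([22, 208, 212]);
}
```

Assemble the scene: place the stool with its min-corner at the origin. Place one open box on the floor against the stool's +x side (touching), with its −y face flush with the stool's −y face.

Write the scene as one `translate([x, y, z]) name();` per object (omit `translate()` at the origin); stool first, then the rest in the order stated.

stool();
translate([331, 0, 0]) open_box();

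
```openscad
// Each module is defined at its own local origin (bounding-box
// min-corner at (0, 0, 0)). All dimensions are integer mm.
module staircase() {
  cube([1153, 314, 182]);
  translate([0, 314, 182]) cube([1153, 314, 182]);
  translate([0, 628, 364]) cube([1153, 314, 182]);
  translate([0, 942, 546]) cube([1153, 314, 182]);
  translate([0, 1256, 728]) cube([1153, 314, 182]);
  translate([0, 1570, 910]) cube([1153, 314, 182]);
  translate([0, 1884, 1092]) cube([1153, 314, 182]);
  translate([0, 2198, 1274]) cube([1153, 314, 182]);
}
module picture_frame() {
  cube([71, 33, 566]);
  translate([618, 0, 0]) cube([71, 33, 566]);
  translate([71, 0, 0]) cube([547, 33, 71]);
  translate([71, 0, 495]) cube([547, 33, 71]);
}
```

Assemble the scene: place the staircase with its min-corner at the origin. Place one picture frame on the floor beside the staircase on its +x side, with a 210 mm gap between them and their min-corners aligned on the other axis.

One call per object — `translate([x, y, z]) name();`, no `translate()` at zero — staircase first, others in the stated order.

staircase();
translate([1363, 0, 0]) picture_frame();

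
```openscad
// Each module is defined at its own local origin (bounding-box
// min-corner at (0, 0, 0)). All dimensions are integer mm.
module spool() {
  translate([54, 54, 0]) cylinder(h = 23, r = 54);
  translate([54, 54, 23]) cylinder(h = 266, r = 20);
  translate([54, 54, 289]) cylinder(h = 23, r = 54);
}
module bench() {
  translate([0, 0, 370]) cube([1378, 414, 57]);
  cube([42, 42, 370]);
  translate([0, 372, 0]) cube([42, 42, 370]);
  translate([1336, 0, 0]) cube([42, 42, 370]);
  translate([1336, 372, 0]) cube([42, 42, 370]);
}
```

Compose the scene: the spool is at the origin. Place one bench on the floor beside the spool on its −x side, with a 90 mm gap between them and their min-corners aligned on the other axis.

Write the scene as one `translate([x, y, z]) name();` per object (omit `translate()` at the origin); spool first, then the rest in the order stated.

spool();
translate([-1468, 0, 0]) bench();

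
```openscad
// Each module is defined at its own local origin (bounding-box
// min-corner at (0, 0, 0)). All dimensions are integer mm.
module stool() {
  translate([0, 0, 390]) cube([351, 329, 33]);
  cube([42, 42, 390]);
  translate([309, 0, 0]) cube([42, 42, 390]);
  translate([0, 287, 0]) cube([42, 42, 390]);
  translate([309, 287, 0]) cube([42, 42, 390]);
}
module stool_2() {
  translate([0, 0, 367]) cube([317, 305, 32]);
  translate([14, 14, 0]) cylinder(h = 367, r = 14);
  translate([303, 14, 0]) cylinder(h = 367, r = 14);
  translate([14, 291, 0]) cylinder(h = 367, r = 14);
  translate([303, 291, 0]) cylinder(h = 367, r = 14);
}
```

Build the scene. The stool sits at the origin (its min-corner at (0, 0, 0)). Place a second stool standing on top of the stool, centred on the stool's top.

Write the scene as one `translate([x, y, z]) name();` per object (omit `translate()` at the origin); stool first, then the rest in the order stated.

stool();
translate([17, 12, 423]) stool_2();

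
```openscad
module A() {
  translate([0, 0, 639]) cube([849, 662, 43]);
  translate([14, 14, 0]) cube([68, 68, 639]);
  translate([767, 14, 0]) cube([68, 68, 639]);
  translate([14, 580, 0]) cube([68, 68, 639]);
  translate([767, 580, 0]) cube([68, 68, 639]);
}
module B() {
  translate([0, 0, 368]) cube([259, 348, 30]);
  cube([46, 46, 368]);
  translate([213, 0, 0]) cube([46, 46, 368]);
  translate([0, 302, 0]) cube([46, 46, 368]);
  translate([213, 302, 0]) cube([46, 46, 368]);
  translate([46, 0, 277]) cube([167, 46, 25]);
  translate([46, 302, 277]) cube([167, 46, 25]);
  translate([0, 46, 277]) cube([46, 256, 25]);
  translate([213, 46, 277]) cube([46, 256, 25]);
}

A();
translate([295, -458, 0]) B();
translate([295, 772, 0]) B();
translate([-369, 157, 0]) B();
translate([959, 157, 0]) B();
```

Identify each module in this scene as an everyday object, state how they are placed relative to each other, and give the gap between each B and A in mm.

A is a table. B is a stool. Four stools sit around the table at the −y, +y, −x, +x sides. The gap between each stool and the table is 110 mm.

Each stool's nearest face is 110 mm from the table's bounding box.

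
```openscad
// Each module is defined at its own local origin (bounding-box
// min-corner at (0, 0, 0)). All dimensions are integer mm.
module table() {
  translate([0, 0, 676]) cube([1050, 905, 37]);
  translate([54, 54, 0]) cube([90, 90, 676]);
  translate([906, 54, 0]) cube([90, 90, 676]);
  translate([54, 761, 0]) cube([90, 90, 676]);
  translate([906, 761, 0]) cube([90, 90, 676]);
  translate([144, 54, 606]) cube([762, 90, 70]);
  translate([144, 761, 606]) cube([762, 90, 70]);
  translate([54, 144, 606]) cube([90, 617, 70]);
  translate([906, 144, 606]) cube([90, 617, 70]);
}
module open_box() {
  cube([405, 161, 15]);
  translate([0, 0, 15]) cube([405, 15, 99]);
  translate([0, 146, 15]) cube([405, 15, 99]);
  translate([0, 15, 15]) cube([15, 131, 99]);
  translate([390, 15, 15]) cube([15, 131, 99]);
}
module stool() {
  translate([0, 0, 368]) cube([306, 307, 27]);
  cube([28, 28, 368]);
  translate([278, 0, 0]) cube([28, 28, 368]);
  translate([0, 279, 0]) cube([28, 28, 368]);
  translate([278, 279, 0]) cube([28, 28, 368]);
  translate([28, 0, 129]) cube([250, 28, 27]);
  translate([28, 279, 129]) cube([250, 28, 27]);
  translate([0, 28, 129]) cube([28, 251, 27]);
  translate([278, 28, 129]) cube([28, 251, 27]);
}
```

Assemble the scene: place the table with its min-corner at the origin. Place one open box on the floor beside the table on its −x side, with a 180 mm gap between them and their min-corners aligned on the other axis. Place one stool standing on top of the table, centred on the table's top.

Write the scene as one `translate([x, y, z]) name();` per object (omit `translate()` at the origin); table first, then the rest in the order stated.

table();
translate([-585, 0, 0]) open_box();
translate([372, 299, 713]) stool();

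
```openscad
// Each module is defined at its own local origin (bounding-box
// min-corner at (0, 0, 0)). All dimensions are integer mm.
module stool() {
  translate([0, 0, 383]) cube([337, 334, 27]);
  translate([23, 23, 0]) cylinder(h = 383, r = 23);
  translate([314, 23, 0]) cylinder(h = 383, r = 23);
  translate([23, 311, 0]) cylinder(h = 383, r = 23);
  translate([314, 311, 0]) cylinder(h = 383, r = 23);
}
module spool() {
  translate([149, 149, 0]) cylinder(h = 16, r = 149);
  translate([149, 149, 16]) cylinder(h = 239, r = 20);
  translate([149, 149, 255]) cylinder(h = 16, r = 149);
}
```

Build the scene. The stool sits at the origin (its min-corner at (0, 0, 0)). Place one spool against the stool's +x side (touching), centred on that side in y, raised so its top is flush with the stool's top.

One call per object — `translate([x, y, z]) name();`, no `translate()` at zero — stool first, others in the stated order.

stool();
translate([337, 18, 139]) spool();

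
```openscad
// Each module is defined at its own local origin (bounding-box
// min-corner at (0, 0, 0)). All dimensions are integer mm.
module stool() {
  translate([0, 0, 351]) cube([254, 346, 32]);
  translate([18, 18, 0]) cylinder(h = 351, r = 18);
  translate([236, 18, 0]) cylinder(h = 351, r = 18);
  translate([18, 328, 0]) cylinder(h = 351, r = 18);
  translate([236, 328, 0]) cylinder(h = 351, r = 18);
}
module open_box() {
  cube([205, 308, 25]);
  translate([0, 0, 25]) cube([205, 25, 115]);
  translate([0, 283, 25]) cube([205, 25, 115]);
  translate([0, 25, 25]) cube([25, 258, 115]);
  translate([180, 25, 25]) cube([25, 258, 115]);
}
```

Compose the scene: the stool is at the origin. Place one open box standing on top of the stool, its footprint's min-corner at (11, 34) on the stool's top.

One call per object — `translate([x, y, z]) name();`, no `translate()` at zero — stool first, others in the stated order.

stool();
translate([11, 34, 383]) open_box();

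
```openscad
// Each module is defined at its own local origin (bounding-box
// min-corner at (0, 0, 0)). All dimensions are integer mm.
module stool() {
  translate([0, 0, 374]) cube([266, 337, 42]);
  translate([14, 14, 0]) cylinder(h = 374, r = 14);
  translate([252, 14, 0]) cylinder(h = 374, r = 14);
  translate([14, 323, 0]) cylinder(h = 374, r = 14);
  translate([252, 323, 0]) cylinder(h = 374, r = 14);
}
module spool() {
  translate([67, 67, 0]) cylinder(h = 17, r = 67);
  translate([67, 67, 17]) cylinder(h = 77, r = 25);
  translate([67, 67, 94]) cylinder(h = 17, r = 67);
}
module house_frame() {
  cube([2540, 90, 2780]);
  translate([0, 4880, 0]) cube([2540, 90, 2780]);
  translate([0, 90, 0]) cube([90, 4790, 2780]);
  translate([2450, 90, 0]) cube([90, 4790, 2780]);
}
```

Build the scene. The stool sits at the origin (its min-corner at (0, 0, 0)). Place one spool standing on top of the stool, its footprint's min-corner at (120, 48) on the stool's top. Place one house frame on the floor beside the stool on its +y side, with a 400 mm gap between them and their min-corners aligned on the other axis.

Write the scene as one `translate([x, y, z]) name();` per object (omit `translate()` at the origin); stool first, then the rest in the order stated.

stool();
translate([120, 48, 416]) spool();
translate([0, 737, 0]) house_frame();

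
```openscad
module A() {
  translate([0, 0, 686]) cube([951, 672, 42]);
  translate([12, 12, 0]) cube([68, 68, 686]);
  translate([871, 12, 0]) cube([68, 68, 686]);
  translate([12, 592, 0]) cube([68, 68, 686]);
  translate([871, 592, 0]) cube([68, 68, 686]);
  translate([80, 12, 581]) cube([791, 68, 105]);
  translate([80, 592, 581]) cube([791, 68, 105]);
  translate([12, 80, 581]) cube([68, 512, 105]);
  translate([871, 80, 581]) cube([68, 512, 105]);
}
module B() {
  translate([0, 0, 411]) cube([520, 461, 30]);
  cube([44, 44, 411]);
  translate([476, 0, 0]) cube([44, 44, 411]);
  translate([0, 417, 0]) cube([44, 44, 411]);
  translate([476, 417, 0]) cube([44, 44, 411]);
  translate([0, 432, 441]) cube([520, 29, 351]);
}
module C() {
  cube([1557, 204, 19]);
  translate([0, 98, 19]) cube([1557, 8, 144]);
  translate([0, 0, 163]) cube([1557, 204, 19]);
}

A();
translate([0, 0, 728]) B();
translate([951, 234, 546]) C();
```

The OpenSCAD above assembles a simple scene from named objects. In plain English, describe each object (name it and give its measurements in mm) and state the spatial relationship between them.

A is a table with a 951×672 mm rectangular top, 42 mm thick, top surface at z = 728 mm, supported by four 68×68 mm square legs, each inset 12 mm from the nearest pair of top edges, running from the floor. Four apron rails, 68 mm thick and 105 mm tall, run between adjacent legs with their top edges flush with the underside of the top and their outer faces flush with the legs' outer faces.

B is a chair. The seat is a 520×461×30 mm slab with its top at z = 441 mm, on four 44×44 mm corner legs (flush with the seat edges, standing on z = 0). A flat backrest 29 mm thick, 351 mm tall, spans the full seat width and rises from the seat top along its +y edge, rear face flush with the rear of the seat.

C is an I-beam lying along x, 1557 mm long. Overall section height 182 mm. Two flanges 204 mm wide (y) and 19 mm thick, one on the floor and one at the top; a web 8 mm thick runs between them, centred on the flange width.

The chair is on top of the table. The I-beam is beside the table with their tops flush at z = 728.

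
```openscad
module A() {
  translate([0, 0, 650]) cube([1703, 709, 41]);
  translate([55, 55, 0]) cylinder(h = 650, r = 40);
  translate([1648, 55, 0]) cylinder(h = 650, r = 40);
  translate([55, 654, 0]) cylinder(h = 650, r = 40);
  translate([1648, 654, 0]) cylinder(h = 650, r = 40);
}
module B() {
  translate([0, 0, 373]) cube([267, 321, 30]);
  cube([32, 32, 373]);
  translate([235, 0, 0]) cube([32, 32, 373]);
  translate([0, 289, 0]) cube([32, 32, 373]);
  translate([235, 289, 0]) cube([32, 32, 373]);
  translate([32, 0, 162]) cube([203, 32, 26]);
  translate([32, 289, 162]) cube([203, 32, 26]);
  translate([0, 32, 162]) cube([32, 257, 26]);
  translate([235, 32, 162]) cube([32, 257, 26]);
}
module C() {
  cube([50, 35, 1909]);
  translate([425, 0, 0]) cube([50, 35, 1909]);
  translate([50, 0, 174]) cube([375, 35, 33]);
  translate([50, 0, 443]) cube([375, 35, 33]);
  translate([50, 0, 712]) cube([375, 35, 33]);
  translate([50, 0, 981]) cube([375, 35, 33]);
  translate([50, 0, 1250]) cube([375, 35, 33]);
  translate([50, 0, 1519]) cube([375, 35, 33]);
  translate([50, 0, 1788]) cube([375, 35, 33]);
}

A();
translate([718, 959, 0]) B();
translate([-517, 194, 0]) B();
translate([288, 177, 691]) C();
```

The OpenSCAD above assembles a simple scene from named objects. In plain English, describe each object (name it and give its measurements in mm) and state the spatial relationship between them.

A is a table: top 1703 mm (x) × 709 mm (y), 41 mm thick, upper face at z = 691 mm, on four round legs of 80 mm diameter, each leg's bounding box inset 15 mm from the nearest pair of top edges, running from z = 0 to the bottom of the top.

B is a four-legged stool. The seat is a 267×321×30 mm slab whose top surface is at z = 403 mm; four square legs, each 32×32 mm in cross-section, run from the floor (z = 0) to the underside of the seat, each flush with a corner of the seat. Four stretchers, 32 mm wide and 26 mm tall, connect adjacent legs with their undersides at z = 162 mm, each running between the inner faces of the legs it joins and aligned with the legs' outer faces on the other axis.

C is a straight ladder. Two 50×35 mm vertical rails, 1909 mm tall, stand 475 mm apart (outside-to-outside) with their front faces coplanar on the −y side. 7 rungs, each 35 mm deep and 33 mm tall, span between the inner faces of the rails, front faces flush with the rails. The lowest rung's underside is at z = 174 mm and rungs are spaced 269 mm apart (underside to underside).

Two stools sit around the table at the +y, −x sides. The ladder is on top of the table.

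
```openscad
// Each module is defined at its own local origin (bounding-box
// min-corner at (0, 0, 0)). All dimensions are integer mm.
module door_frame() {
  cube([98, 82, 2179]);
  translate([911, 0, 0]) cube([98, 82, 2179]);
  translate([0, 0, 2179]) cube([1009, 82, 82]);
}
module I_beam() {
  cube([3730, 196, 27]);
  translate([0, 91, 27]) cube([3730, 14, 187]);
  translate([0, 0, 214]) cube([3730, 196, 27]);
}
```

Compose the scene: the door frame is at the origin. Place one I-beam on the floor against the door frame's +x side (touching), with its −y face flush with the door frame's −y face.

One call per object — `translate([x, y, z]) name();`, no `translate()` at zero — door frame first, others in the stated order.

door_frame();
translate([1009, 0, 0]) I_beam();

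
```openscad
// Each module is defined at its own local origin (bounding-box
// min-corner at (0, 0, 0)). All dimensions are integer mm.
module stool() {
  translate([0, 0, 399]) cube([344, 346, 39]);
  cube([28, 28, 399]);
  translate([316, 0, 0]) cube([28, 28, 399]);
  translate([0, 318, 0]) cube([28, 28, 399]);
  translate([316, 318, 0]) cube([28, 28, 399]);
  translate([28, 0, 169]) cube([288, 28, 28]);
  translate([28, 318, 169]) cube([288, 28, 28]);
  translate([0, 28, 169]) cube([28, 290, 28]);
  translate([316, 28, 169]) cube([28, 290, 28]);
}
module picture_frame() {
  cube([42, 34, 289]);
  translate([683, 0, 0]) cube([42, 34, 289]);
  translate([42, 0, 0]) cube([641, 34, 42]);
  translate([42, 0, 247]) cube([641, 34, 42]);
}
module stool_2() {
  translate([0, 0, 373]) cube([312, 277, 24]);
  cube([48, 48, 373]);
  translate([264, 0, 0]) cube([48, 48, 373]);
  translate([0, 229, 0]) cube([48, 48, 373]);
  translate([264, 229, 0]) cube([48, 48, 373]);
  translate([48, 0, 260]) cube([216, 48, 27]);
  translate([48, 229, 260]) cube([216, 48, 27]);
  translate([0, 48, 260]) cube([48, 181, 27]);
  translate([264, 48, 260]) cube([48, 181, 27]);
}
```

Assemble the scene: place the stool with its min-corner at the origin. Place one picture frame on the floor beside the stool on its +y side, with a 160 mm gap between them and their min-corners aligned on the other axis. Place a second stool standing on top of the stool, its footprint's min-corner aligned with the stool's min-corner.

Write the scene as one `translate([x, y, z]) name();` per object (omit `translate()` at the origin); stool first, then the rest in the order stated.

stool();
translate([0, 506, 0]) picture_frame();
translate([0, 0, 438]) stool_2();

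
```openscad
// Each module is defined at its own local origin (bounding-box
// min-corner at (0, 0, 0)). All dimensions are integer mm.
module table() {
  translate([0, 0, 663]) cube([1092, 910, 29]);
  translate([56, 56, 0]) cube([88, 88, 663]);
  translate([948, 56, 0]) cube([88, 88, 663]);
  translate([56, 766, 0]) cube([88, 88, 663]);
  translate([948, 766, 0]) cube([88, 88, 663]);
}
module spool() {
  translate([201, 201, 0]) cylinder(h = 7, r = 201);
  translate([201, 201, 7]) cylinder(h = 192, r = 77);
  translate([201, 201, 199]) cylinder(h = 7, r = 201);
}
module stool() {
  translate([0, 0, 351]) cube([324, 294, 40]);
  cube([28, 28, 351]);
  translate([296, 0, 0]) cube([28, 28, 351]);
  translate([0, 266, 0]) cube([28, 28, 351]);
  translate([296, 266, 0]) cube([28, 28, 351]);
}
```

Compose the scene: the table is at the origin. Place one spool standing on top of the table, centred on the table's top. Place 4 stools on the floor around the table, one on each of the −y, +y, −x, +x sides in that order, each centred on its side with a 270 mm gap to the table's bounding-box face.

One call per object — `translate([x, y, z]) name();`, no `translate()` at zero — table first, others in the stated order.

table();
translate([345, 254, 692]) spool();
translate([384, -564, 0]) stool();
translate([384, 1180, 0]) stool();
translate([-594, 308, 0]) stool();
translate([1362, 308, 0]) stool();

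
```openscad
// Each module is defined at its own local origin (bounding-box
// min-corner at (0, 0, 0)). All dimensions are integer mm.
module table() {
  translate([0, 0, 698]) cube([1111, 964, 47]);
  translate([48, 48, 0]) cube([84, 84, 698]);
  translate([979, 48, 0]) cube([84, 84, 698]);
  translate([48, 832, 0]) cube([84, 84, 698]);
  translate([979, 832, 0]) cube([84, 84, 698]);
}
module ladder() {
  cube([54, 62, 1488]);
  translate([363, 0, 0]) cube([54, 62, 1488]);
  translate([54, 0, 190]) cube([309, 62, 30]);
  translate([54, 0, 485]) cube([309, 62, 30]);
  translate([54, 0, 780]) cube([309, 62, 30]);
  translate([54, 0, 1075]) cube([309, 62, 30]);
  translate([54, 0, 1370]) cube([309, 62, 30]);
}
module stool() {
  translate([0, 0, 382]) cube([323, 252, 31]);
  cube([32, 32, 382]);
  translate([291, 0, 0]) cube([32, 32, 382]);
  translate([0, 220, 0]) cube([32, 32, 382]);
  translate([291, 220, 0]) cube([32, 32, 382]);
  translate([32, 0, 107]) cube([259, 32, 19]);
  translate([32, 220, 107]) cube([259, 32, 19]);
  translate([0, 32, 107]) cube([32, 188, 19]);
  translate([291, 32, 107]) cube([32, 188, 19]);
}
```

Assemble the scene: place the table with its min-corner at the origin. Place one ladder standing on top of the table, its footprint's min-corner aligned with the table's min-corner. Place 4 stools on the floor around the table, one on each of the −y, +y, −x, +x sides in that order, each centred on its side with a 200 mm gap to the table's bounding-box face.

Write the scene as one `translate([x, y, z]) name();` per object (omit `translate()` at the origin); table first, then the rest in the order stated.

table();
translate([0, 0, 745]) ladder();
translate([394, -452, 0]) stool();
translate([394, 1164, 0]) stool();
translate([-523, 356, 0]) stool();
translate([1311, 356, 0]) stool();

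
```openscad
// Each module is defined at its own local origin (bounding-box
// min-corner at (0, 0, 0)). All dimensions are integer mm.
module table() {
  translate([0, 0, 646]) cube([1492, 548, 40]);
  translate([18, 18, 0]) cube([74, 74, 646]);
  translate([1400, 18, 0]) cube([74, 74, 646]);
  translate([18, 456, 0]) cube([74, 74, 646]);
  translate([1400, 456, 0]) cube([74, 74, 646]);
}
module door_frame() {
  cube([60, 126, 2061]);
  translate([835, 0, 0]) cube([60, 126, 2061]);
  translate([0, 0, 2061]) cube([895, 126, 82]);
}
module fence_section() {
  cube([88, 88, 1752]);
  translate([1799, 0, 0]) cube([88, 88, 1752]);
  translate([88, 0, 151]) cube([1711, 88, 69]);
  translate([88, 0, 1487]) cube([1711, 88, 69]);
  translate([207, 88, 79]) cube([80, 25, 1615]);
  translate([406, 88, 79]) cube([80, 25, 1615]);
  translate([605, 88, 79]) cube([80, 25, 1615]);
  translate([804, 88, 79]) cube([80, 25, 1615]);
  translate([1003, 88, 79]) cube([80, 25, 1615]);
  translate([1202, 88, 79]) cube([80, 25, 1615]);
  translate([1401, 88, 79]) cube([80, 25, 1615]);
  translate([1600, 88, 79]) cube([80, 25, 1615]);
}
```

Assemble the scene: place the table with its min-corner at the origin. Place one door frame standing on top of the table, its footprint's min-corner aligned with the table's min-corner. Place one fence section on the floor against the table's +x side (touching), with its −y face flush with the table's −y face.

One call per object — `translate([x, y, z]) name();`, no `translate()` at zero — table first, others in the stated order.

table();
translate([0, 0, 686]) door_frame();
translate([1492, 0, 0]) fence_section();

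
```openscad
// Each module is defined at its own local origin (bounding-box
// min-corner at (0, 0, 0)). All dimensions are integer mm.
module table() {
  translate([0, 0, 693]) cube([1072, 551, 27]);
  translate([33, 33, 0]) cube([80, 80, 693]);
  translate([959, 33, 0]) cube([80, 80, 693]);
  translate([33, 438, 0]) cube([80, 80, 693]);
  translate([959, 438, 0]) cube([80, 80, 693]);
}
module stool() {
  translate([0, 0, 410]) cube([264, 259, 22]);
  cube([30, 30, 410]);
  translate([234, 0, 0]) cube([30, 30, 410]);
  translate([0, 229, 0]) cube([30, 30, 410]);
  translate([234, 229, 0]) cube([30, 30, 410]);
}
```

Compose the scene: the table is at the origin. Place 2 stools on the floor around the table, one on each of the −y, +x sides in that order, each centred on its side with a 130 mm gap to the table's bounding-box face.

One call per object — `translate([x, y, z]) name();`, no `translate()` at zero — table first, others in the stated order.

table();
translate([404, -389, 0]) stool();
translate([1202, 146, 0]) stool();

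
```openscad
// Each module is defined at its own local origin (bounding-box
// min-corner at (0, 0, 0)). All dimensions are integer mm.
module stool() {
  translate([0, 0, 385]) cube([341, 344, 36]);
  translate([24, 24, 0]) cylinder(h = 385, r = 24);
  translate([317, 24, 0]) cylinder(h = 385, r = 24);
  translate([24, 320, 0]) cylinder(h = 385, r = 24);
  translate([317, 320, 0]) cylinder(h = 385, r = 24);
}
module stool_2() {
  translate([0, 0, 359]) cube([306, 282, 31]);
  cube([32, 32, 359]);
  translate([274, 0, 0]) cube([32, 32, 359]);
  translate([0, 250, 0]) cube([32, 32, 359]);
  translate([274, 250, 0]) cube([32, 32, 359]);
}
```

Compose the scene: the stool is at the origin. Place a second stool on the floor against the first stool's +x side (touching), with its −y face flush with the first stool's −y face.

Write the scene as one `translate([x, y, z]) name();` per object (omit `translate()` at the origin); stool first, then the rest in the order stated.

stool();
translate([341, 0, 0]) stool_2();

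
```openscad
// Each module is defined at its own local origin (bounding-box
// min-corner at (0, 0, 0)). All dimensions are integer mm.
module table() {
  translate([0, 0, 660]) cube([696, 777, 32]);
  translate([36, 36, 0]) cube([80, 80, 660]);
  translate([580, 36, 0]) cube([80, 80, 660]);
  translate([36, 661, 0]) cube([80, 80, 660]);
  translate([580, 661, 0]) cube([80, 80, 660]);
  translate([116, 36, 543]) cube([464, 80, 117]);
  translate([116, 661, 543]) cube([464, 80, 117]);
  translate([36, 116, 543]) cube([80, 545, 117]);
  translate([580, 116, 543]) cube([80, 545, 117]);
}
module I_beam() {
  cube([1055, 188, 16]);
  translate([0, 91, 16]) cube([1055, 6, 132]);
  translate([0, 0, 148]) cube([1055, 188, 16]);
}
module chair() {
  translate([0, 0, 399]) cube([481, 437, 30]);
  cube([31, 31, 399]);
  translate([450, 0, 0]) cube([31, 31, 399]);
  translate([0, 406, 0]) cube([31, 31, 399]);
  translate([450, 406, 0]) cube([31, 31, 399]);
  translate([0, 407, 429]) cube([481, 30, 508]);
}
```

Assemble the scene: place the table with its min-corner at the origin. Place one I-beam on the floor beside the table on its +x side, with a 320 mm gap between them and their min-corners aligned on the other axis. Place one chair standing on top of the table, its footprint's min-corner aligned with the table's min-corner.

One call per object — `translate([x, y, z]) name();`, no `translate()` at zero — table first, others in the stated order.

table();
translate([1016, 0, 0]) I_beam();
translate([0, 0, 692]) chair();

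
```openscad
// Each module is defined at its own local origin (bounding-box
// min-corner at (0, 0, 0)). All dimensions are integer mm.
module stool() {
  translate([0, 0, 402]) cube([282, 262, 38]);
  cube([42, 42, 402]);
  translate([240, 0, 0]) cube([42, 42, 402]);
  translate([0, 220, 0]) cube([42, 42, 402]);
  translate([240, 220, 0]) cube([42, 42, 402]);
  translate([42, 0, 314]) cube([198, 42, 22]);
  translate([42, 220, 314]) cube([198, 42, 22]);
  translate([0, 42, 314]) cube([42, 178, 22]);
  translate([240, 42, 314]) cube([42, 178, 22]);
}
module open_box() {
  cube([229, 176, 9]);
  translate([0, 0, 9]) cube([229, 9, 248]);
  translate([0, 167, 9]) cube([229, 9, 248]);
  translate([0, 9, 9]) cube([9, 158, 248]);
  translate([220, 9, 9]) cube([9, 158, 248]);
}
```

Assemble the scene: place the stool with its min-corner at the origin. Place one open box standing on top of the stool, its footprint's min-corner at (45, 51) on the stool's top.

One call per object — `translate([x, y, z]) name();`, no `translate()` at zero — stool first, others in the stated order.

stool();
translate([45, 51, 440]) open_box();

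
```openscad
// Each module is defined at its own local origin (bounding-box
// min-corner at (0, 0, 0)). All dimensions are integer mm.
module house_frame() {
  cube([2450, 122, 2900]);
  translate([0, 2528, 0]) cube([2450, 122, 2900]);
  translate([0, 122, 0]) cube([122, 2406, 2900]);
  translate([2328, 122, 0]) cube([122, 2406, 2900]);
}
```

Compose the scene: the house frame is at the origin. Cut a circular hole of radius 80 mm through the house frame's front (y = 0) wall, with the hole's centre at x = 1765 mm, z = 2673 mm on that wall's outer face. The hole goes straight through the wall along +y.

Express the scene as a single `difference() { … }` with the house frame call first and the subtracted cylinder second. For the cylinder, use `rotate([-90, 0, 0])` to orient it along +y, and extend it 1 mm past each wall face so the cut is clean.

difference() {
  house_frame();
  translate([1765, -1, 2673]) rotate([-90, 0, 0]) cylinder(h = 124, r = 80);
}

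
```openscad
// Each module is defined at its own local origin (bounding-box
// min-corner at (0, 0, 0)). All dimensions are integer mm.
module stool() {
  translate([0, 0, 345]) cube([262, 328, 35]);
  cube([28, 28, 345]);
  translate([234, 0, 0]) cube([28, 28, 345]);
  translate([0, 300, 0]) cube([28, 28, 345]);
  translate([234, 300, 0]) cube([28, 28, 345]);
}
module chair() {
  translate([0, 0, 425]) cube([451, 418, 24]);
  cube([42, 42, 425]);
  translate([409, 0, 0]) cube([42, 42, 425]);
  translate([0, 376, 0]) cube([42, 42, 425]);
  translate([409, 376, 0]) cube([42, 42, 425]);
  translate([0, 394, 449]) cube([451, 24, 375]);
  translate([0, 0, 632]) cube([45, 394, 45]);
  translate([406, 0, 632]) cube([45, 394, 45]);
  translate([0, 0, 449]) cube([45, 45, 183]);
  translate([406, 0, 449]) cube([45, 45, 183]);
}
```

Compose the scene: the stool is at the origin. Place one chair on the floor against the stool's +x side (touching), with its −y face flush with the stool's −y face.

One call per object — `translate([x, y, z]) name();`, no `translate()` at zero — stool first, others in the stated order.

stool();
translate([262, 0, 0]) chair();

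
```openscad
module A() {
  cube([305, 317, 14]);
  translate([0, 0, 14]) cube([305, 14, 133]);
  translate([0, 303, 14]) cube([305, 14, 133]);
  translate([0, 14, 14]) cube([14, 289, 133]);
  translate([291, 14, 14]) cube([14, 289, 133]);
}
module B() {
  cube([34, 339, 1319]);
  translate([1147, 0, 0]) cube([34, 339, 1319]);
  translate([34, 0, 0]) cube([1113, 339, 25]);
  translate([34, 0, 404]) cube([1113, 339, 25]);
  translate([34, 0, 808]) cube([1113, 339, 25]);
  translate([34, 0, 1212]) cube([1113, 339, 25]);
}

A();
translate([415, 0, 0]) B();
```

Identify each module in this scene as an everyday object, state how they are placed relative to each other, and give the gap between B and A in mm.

The bookshelf's nearest face is 110 mm from the open box's +x face.

A is an open box. B is a bookshelf. The bookshelf is on the floor beside the open box on its +x side. The gap between the bookshelf and the open box is 110 mm.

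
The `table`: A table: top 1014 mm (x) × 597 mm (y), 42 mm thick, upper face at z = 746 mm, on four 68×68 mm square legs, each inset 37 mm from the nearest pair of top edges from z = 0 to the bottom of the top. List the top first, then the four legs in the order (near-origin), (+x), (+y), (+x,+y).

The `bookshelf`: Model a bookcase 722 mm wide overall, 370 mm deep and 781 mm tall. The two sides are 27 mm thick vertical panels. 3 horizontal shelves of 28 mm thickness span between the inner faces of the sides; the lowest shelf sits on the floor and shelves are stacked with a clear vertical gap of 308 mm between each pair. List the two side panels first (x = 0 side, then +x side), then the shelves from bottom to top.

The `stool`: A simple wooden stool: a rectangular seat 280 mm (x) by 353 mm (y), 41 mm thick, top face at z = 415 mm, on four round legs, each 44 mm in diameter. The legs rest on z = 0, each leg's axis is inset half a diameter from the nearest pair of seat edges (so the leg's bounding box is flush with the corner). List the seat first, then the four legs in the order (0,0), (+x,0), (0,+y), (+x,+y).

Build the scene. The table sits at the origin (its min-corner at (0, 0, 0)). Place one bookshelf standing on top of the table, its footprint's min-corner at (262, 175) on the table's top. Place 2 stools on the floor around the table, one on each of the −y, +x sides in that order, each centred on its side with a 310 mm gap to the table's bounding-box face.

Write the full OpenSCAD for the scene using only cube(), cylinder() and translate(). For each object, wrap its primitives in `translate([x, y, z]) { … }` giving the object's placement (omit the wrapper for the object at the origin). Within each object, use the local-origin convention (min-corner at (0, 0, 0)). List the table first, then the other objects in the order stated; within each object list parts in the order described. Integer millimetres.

translate([0, 0, 704]) cube([1014, 597, 42]);
translate([37, 37, 0]) cube([68, 68, 704]);
translate([909, 37, 0]) cube([68, 68, 704]);
translate([37, 492, 0]) cube([68, 68, 704]);
translate([909, 492, 0]) cube([68, 68, 704]);
translate([262, 175, 746]) {
  cube([27, 370, 781]);
  translate([695, 0, 0]) cube([27, 370, 781]);
  translate([27, 0, 0]) cube([668, 370, 28]);
  translate([27, 0, 336]) cube([668, 370, 28]);
  translate([27, 0, 672]) cube([668, 370, 28]);
}
translate([367, -663, 0]) {
  translate([0, 0, 374]) cube([280, 353, 41]);
  translate([22, 22, 0]) cylinder(h = 374, r = 22);
  translate([258, 22, 0]) cylinder(h = 374, r = 22);
  translate([22, 331, 0]) cylinder(h = 374, r = 22);
  translate([258, 331, 0]) cylinder(h = 374, r = 22);
}
translate([1324, 122, 0]) {
  translate([0, 0, 374]) cube([280, 353, 41]);
  translate([22, 22, 0]) cylinder(h = 374, r = 22);
  translate([258, 22, 0]) cylinder(h = 374, r = 22);
  translate([22, 331, 0]) cylinder(h = 374, r = 22);
  translate([258, 331, 0]) cylinder(h = 374, r = 22);
}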